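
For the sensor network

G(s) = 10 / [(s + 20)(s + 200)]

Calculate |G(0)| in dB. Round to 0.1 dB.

G(0) = 10 / (20·200) = 0.0025
20 log₁₀(0.0025) ≈ -52.04 dB

-52.0 dB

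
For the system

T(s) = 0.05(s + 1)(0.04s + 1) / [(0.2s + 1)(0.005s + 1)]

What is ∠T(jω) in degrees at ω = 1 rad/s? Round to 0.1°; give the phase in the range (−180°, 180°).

At ω = 1 rad/s:
zero (1 + j1·1) = 1 + j1 → |·| ≈ 1.4142, ∠ ≈ 45.00°
zero (1 + j1·0.04) = 1 + j0.04 → |·| ≈ 1.0008, ∠ ≈ 2.29°
pole (1 + j1·0.2) = 1 + j0.2 → |·| ≈ 1.0198, ∠ ≈ 11.31°
pole (1 + j1·0.005) = 1 + j0.005 → |·| ≈ 1, ∠ ≈ 0.29°
∠T = (45.00° + 2.29°) − (11.31° + 0.29°) = 35.69°

35.7°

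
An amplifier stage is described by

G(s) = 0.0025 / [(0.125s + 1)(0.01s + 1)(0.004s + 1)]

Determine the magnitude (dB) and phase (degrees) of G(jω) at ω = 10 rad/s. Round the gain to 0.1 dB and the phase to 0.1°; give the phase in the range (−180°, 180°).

At ω = 10 rad/s:
pole (1 + j10·0.125) = 1 + j1.25 → |·| ≈ 1.6008, ∠ ≈ 51.34°
pole (1 + j10·0.01) = 1 + j0.1 → |·| ≈ 1.005, ∠ ≈ 5.71°
pole (1 + j10·0.004) = 1 + j0.04 → |·| ≈ 1.0008, ∠ ≈ 2.29°
|G| = 0.0025 · 1 / (1.6008 · 1.005 · 1.0008) ≈ 0.0015527
Gain = 20 log₁₀(0.0015527) ≈ -56.18 dB
∠G = (0°) − (51.34° + 5.71° + 2.29°) = -59.34°

-56.2 dB, -59.3°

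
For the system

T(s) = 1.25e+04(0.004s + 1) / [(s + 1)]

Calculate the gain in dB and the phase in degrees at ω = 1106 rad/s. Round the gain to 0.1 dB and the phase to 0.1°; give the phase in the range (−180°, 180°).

At ω = 1106 rad/s:
zero (1 + j1106·0.004) = 1 + j4.424 → |·| ≈ 4.5356, ∠ ≈ 77.26°
pole (1 + j1106·1) = 1 + j1106 → |·| ≈ 1106, ∠ ≈ 89.95°
|T| = 1.25e+04 · 4.5356 / (1106) ≈ 51.261
Gain = 20 log₁₀(51.261) ≈ 34.20 dB
∠T = (77.26°) − (89.95°) = -12.69°

34.2 dB, -12.7°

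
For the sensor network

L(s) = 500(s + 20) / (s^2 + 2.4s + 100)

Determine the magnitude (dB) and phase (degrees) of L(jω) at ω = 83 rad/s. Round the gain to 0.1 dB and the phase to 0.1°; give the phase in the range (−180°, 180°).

16.0 dB, -101.9°

At s = jω = j83:
zero (s+20): 20 + j83 → |·| = √(20²+83²) = √7289 ≈ 85.376, ∠ = arctan(83/20) ≈ 76.45°
quadratic: (j83)² + 2.4·j83 + 100 = -6789 + j199.2 → |·| ≈ 6791.9, ∠ ≈ 178.32°
|L| = 500 · 85.376 / 6791.9 ≈ 6.2851
Gain = 20 log₁₀(6.2851) ≈ 15.97 dB
∠L = 76.45° − 178.32° = -101.87°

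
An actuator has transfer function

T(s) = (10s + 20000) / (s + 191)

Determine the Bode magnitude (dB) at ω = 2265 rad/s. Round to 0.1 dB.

Substitute s = j2265:
Numerator: 10(j2265) + 20000 = 20000 + j22650
Denominator: (j2265) + 191 = 191 + j2265
|N| = √(20000² + 22650²) ≈ 30216, ∠N ≈ 48.56°
|D| = √(191² + 2265²) ≈ 2273, ∠D ≈ 85.18°
|T| = 30216 / 2273 ≈ 13.293
Gain = 20 log₁₀(13.293) ≈ 22.47 dB

22.5 dB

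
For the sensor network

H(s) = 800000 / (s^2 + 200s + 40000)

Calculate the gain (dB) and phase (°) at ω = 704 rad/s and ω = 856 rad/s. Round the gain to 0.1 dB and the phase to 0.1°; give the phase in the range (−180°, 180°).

ω = 704: 4.5 dB, -162.8°; ω = 856: 1.0 dB, -166.1°

At s = jω = j704:
quadratic: (j704)² + 200·j704 + 40000 = -455616 + j140800 → |·| ≈ 4.7688e+05, ∠ ≈ 162.83°
|H| = 800000 / 4.7688e+05 ≈ 1.6776
Gain = 20 log₁₀(1.6776) ≈ 4.49 dB
∠H = 0.00° − 162.83° = -162.83°

At s = jω = j856:
quadratic: (j856)² + 200·j856 + 40000 = -692736 + j171200 → |·| ≈ 7.1358e+05, ∠ ≈ 166.12°
|H| = 800000 / 7.1358e+05 ≈ 1.1211
Gain = 20 log₁₀(1.1211) ≈ 0.99 dB
∠H = 0.00° − 166.12° = -166.12°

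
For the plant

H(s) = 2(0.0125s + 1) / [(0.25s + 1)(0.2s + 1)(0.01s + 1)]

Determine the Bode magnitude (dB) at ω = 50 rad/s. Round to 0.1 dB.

-35.5 dB

At ω = 50 rad/s:
zero (1 + j50·0.0125) = 1 + j0.625 → |·| ≈ 1.1792, ∠ ≈ 32.01°
pole (1 + j50·0.25) = 1 + j12.5 → |·| ≈ 12.54, ∠ ≈ 85.43°
pole (1 + j50·0.2) = 1 + j10 → |·| ≈ 10.05, ∠ ≈ 84.29°
pole (1 + j50·0.01) = 1 + j0.5 → |·| ≈ 1.118, ∠ ≈ 26.57°
|H| = 2 · 1.1792 / (12.54 · 10.05 · 1.118) ≈ 0.016738
Gain = 20 log₁₀(0.016738) ≈ -35.53 dB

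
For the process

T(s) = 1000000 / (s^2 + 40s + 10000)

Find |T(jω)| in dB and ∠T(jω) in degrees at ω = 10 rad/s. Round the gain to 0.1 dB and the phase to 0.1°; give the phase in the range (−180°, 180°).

40.1 dB, -2.3°

At s = jω = j10:
quadratic: (j10)² + 40·j10 + 10000 = 9900 + j400 → |·| ≈ 9908.1, ∠ ≈ 2.31°
|T| = 1000000 / 9908.1 ≈ 100.93
Gain = 20 log₁₀(100.93) ≈ 40.08 dB
∠T = 0.00° − 2.31° = -2.31°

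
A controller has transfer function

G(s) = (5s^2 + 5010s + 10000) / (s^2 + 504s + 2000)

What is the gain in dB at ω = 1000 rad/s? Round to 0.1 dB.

Substitute s = j1000:
Numerator: 5(j1000)^2 + 5010(j1000) + 10000 = -4990000 + j5010000
Denominator: (j1000)^2 + 504(j1000) + 2000 = -998000 + j504000
|N| = √(4990000² + 5010000²) ≈ 7.0711e+06, ∠N ≈ 134.89°
|D| = √(998000² + 504000²) ≈ 1.118e+06, ∠D ≈ 153.21°
|G| = 7.0711e+06 / 1.118e+06 ≈ 6.3248
Gain = 20 log₁₀(6.3248) ≈ 16.02 dB

16.0 dB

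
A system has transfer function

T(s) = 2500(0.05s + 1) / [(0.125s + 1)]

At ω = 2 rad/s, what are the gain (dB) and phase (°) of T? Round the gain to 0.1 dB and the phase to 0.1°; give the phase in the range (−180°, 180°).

At ω = 2 rad/s:
zero (1 + j2·0.05) = 1 + j0.1 → |·| ≈ 1.005, ∠ ≈ 5.71°
pole (1 + j2·0.125) = 1 + j0.25 → |·| ≈ 1.0308, ∠ ≈ 14.04°
|T| = 2500 · 1.005 / (1.0308) ≈ 2437.4
Gain = 20 log₁₀(2437.4) ≈ 67.74 dB
∠T = (5.71°) − (14.04°) = -8.33°

67.7 dB, -8.3°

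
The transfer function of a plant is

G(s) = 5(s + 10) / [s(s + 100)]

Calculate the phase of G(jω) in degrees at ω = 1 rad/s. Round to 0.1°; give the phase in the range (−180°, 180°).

-84.9°

At s = jω = j1:
zero (s+10): 10 + j1 → |·| = √(10²+1²) = √101 ≈ 10.05, ∠ = arctan(1/10) ≈ 5.71°
pole (s+100): 100 + j1 → |·| = √(100²+1²) = √10001 ≈ 100, ∠ = arctan(1/100) ≈ 0.57°
pole at origin: |s| = 1, ∠ = 90.00° (in denominator)
∠G = 5.71° − 90.57° = -84.86°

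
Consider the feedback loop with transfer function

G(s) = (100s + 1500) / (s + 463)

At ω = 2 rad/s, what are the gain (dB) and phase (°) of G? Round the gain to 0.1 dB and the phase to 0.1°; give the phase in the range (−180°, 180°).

10.3 dB, 7.3°

Substitute s = j2:
Numerator: 100(j2) + 1500 = 1500 + j200
Denominator: (j2) + 463 = 463 + j2
|N| = √(1500² + 200²) ≈ 1513.3, ∠N ≈ 7.59°
|D| = √(463² + 2²) ≈ 463, ∠D ≈ 0.25°
|G| = 1513.3 / 463 ≈ 3.2685
Gain = 20 log₁₀(3.2685) ≈ 10.29 dB
∠G = 7.59° − 0.25° = 7.34°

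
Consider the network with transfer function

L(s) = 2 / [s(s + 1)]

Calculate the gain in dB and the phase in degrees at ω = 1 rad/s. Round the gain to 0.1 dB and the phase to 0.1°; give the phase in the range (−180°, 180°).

At s = jω = j1:
pole (s+1): 1 + j1 → |·| = √(1²+1²) = √2 ≈ 1.4142, ∠ = arctan(1/1) ≈ 45.00°
pole at origin: |s| = 1, ∠ = 90.00° (in denominator)
|L| = 2 / 1.4142 ≈ 1.4142
Gain = 20 log₁₀(1.4142) ≈ 3.01 dB
∠L = 0.00° − 135.00° = -135.00°

3.0 dB, -135.0°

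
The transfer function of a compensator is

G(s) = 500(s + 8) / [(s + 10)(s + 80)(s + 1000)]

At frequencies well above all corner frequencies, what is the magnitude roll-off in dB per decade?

Each pole contributes −20 dB/decade at high frequency; each zero contributes +20 dB/decade.
Net: 1 zero(s) − 3 pole(s) → -40 dB/decade.

-40 dB/decade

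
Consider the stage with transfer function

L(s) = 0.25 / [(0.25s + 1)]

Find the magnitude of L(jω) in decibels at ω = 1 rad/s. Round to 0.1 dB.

-12.3 dB

At ω = 1 rad/s:
pole (1 + j1·0.25) = 1 + j0.25 → |·| ≈ 1.0308, ∠ ≈ 14.04°
|L| = 0.25 · 1 / (1.0308) ≈ 0.24253
Gain = 20 log₁₀(0.24253) ≈ -12.30 dB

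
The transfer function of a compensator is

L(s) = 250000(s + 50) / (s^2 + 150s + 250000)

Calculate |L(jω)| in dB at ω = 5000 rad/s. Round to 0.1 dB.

34.1 dB

At s = jω = j5000:
zero (s+50): 50 + j5000 → |·| = √(50²+5000²) = √25002500 ≈ 5000.2, ∠ = arctan(5000/50) ≈ 89.43°
quadratic: (j5000)² + 150·j5000 + 250000 = -24750000 + j750000 → |·| ≈ 2.4761e+07, ∠ ≈ 178.26°
|L| = 250000 · 5000.2 / 2.4761e+07 ≈ 50.485
Gain = 20 log₁₀(50.485) ≈ 34.06 dB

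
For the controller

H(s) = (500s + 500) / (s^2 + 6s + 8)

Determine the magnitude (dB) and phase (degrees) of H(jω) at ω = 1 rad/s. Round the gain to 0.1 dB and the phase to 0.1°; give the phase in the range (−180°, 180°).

Substitute s = j1:
Numerator: 500(j1) + 500 = 500 + j500
Denominator: (j1)^2 + 6(j1) + 8 = 7 + j6
|N| = √(500² + 500²) ≈ 707.11, ∠N ≈ 45.00°
|D| = √(7² + 6²) ≈ 9.2195, ∠D ≈ 40.60°
|H| = 707.11 / 9.2195 ≈ 76.697
Gain = 20 log₁₀(76.697) ≈ 37.70 dB
∠H = 45.00° − 40.60° = 4.40°

37.7 dB, 4.4°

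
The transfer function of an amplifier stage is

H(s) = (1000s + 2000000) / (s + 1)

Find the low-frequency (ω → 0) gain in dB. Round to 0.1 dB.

126.0 dB

H(0) = 2000000 / 1 = 2e+06
20 log₁₀(2e+06) ≈ 126.02 dB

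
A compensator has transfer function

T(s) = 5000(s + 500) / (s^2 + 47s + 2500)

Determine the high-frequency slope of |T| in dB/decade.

Each pole contributes −20 dB/decade at high frequency; each zero contributes +20 dB/decade.
Net: 1 zero(s) − 2 pole(s) → -20 dB/decade.

-20 dB/decade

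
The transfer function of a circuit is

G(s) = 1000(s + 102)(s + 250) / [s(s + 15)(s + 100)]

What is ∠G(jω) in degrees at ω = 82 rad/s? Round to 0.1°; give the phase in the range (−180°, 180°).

At s = jω = j82:
zero (s+102): 102 + j82 → |·| = √(102²+82²) = √17128 ≈ 130.87, ∠ = arctan(82/102) ≈ 38.80°
zero (s+250): 250 + j82 → |·| = √(250²+82²) = √69224 ≈ 263.1, ∠ = arctan(82/250) ≈ 18.16°
pole (s+15): 15 + j82 → |·| = √(15²+82²) = √6949 ≈ 83.361, ∠ = arctan(82/15) ≈ 79.63°
pole (s+100): 100 + j82 → |·| = √(100²+82²) = √16724 ≈ 129.32, ∠ = arctan(82/100) ≈ 39.35°
pole at origin: |s| = 82, ∠ = 90.00° (in denominator)
∠G = 56.96° − 208.98° = -152.02°

-152.0°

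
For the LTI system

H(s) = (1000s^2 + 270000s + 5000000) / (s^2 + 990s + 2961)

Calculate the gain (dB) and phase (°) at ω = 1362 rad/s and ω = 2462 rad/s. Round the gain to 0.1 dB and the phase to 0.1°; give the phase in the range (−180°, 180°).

ω = 1362: 58.3 dB, 24.8°; ω = 2462: 59.4 dB, 15.7°

Substitute s = j1362:
Numerator: 1000(j1362)^2 + 270000(j1362) + 5000000 = -1850044000 + j367740000
Denominator: (j1362)^2 + 990(j1362) + 2961 = -1852083 + j1348380
|N| = √(1850044000² + 367740000²) ≈ 1.8862e+09, ∠N ≈ 168.76°
|D| = √(1852083² + 1348380²) ≈ 2.2909e+06, ∠D ≈ 143.94°
|H| = 1.8862e+09 / 2.2909e+06 ≈ 823.34
Gain = 20 log₁₀(823.34) ≈ 58.31 dB
∠H = 168.76° − 143.94° = 24.82°

Substitute s = j2462:
Numerator: 1000(j2462)^2 + 270000(j2462) + 5000000 = -6056444000 + j664740000
Denominator: (j2462)^2 + 990(j2462) + 2961 = -6058483 + j2437380
|N| = √(6056444000² + 664740000²) ≈ 6.0928e+09, ∠N ≈ 173.74°
|D| = √(6058483² + 2437380²) ≈ 6.5304e+06, ∠D ≈ 158.08°
|H| = 6.0928e+09 / 6.5304e+06 ≈ 932.99
Gain = 20 log₁₀(932.99) ≈ 59.40 dB
∠H = 173.74° − 158.08° = 15.66°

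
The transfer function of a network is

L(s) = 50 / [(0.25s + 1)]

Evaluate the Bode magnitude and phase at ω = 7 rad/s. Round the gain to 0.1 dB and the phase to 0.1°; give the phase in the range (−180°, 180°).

At ω = 7 rad/s:
pole (1 + j7·0.25) = 1 + j1.75 → |·| ≈ 2.0156, ∠ ≈ 60.26°
|L| = 50 · 1 / (2.0156) ≈ 24.807
Gain = 20 log₁₀(24.807) ≈ 27.89 dB
∠L = (0°) − (60.26°) = -60.26°

27.9 dB, -60.3°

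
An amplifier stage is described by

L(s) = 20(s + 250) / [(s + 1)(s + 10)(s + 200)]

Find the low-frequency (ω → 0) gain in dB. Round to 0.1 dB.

L(0) = 20·250 / (1·10·200) = 2.5
20 log₁₀(2.5) ≈ 7.96 dB

8.0 dB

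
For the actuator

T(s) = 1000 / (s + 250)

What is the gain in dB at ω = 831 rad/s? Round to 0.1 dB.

1.2 dB

At s = jω = j831:
pole (s+250): 250 + j831 → |·| = √(250²+831²) = √753061 ≈ 867.79, ∠ = arctan(831/250) ≈ 73.26°
|T| = 1000 / 867.79 ≈ 1.1524
Gain = 20 log₁₀(1.1524) ≈ 1.23 dB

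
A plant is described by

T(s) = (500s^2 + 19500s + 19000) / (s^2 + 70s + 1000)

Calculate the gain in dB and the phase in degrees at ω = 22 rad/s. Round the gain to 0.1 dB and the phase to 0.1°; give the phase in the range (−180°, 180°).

Substitute s = j22:
Numerator: 500(j22)^2 + 19500(j22) + 19000 = -223000 + j429000
Denominator: (j22)^2 + 70(j22) + 1000 = 516 + j1540
|N| = √(223000² + 429000²) ≈ 4.835e+05, ∠N ≈ 117.47°
|D| = √(516² + 1540²) ≈ 1624.1, ∠D ≈ 71.48°
|T| = 4.835e+05 / 1624.1 ≈ 297.7
Gain = 20 log₁₀(297.7) ≈ 49.48 dB
∠T = 117.47° − 71.48° = 45.99°

49.5 dB, 46.0°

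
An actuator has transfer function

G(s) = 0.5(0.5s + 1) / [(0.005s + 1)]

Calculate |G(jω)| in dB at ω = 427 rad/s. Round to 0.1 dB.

33.1 dB

At ω = 427 rad/s:
zero (1 + j427·0.5) = 1 + j213.5 → |·| ≈ 213.5, ∠ ≈ 89.73°
pole (1 + j427·0.005) = 1 + j2.135 → |·| ≈ 2.3576, ∠ ≈ 64.90°
|G| = 0.5 · 213.5 / (2.3576) ≈ 45.279
Gain = 20 log₁₀(45.279) ≈ 33.12 dB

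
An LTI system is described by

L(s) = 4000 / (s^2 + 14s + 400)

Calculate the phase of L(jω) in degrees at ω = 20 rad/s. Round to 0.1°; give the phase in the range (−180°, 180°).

At s = jω = j20:
quadratic: (j20)² + 14·j20 + 400 = 0 + j280 → |·| ≈ 280, ∠ ≈ 90.00°
∠L = 0.00° − 90.00° = -90.00°

-90.0°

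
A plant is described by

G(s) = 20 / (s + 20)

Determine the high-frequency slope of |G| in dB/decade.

-20 dB/decade

Each pole contributes −20 dB/decade at high frequency; each zero contributes +20 dB/decade.
Net: 0 zero(s) − 1 pole(s) → -20 dB/decade.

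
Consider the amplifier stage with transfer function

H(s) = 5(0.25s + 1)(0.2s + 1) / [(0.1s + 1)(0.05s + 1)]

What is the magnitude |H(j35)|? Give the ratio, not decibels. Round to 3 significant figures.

At ω = 35 rad/s:
zero (1 + j35·0.25) = 1 + j8.75 → |·| ≈ 8.807, ∠ ≈ 83.48°
zero (1 + j35·0.2) = 1 + j7 → |·| ≈ 7.0711, ∠ ≈ 81.87°
pole (1 + j35·0.1) = 1 + j3.5 → |·| ≈ 3.6401, ∠ ≈ 74.05°
pole (1 + j35·0.05) = 1 + j1.75 → |·| ≈ 2.0156, ∠ ≈ 60.26°
|H| = 5 · 8.807 · 7.0711 / (3.6401 · 2.0156) ≈ 42.439

42.4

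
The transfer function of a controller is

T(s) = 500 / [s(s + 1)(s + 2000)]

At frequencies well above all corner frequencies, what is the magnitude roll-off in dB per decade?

Each pole contributes −20 dB/decade at high frequency; each zero contributes +20 dB/decade.
Net: 0 zero(s) − 3 pole(s) → -60 dB/decade.

-60 dB/decade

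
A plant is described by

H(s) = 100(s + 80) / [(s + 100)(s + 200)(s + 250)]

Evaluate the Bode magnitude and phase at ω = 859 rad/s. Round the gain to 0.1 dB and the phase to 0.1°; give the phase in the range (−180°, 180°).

At s = jω = j859:
zero (s+80): 80 + j859 → |·| = √(80²+859²) = √744281 ≈ 862.72, ∠ = arctan(859/80) ≈ 84.68°
pole (s+100): 100 + j859 → |·| = √(100²+859²) = √747881 ≈ 864.8, ∠ = arctan(859/100) ≈ 83.36°
pole (s+200): 200 + j859 → |·| = √(200²+859²) = √777881 ≈ 881.98, ∠ = arctan(859/200) ≈ 76.89°
pole (s+250): 250 + j859 → |·| = √(250²+859²) = √800381 ≈ 894.64, ∠ = arctan(859/250) ≈ 73.77°
|H| = 100 · 862.72 / 6.8237e+08 ≈ 0.00012643
Gain = 20 log₁₀(0.00012643) ≈ -77.96 dB
∠H = 84.68° − 234.02° = -149.34°

-78.0 dB, -149.3°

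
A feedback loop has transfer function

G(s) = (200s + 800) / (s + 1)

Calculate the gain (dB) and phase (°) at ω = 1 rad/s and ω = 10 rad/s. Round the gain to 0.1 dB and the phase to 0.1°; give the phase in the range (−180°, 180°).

ω = 1: 55.3 dB, -31.0°; ω = 10: 46.6 dB, -16.1°

Substitute s = j1:
Numerator: 200(j1) + 800 = 800 + j200
Denominator: (j1) + 1 = 1 + j1
|N| = √(800² + 200²) ≈ 824.62, ∠N ≈ 14.04°
|D| = √(1² + 1²) ≈ 1.4142, ∠D ≈ 45.00°
|G| = 824.62 / 1.4142 ≈ 583.1
Gain = 20 log₁₀(583.1) ≈ 55.31 dB
∠G = 14.04° − 45.00° = -30.96°

Substitute s = j10:
Numerator: 200(j10) + 800 = 800 + j2000
Denominator: (j10) + 1 = 1 + j10
|N| = √(800² + 2000²) ≈ 2154.1, ∠N ≈ 68.20°
|D| = √(1² + 10²) ≈ 10.05, ∠D ≈ 84.29°
|G| = 2154.1 / 10.05 ≈ 214.34
Gain = 20 log₁₀(214.34) ≈ 46.62 dB
∠G = 68.20° − 84.29° = -16.09°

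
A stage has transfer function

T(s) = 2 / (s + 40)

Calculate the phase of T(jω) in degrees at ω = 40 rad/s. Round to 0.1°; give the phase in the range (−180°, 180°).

At s = jω = j40:
pole (s+40): 40 + j40 → |·| = √(40²+40²) = √3200 ≈ 56.569, ∠ = arctan(40/40) ≈ 45.00°
∠T = 0.00° − 45.00° = -45.00°

-45.0°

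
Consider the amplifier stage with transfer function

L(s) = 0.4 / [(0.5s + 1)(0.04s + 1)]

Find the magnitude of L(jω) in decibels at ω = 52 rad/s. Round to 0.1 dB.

At ω = 52 rad/s:
pole (1 + j52·0.5) = 1 + j26 → |·| ≈ 26.019, ∠ ≈ 87.80°
pole (1 + j52·0.04) = 1 + j2.08 → |·| ≈ 2.3079, ∠ ≈ 64.32°
|L| = 0.4 · 1 / (26.019 · 2.3079) ≈ 0.0066612
Gain = 20 log₁₀(0.0066612) ≈ -43.53 dB

-43.5 dB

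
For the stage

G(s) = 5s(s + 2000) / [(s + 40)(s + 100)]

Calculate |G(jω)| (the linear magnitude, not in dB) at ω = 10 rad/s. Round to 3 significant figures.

At s = jω = j10:
zero (s+2000): 2000 + j10 → |·| = √(2000²+10²) = √4000100 ≈ 2000, ∠ = arctan(10/2000) ≈ 0.29°
zero at origin: s = j10 → |·| = 10, ∠ = 90.00°
pole (s+40): 40 + j10 → |·| = √(40²+10²) = √1700 ≈ 41.231, ∠ = arctan(10/40) ≈ 14.04°
pole (s+100): 100 + j10 → |·| = √(100²+10²) = √10100 ≈ 100.5, ∠ = arctan(10/100) ≈ 5.71°
|G| = 5 · 20000 / 4143.7 ≈ 24.133

24.1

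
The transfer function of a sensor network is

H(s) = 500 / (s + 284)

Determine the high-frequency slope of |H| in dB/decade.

Each pole contributes −20 dB/decade at high frequency; each zero contributes +20 dB/decade.
Net: 0 zero(s) − 1 pole(s) → -20 dB/decade.

-20 dB/decade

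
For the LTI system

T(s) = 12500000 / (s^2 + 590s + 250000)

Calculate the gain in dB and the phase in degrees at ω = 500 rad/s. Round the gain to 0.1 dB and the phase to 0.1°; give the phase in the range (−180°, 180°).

32.5 dB, -90.0°

At s = jω = j500:
quadratic: (j500)² + 590·j500 + 250000 = 0 + j295000 → |·| ≈ 2.95e+05, ∠ ≈ 90.00°
|T| = 12500000 / 2.95e+05 ≈ 42.373
Gain = 20 log₁₀(42.373) ≈ 32.54 dB
∠T = 0.00° − 90.00° = -90.00°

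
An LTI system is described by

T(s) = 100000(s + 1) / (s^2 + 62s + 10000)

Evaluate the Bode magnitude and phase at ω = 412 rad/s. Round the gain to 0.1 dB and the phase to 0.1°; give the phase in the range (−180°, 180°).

At s = jω = j412:
zero (s+1): 1 + j412 → |·| = √(1²+412²) = √169745 ≈ 412, ∠ = arctan(412/1) ≈ 89.86°
quadratic: (j412)² + 62·j412 + 10000 = -159744 + j25544 → |·| ≈ 1.6177e+05, ∠ ≈ 170.91°
|T| = 100000 · 412 / 1.6177e+05 ≈ 254.68
Gain = 20 log₁₀(254.68) ≈ 48.12 dB
∠T = 89.86° − 170.91° = -81.05°

48.1 dB, -81.1°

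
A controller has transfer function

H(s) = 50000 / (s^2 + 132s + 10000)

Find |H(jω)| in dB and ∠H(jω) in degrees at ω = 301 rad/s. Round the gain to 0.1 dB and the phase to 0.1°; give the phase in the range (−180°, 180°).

-5.1 dB, -153.8°

At s = jω = j301:
quadratic: (j301)² + 132·j301 + 10000 = -80601 + j39732 → |·| ≈ 89862, ∠ ≈ 153.76°
|H| = 50000 / 89862 ≈ 0.55641
Gain = 20 log₁₀(0.55641) ≈ -5.09 dB
∠H = 0.00° − 153.76° = -153.76°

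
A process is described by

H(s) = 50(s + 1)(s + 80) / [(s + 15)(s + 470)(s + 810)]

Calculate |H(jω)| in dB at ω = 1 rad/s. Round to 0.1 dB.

At s = jω = j1:
zero (s+1): 1 + j1 → |·| = √(1²+1²) = √2 ≈ 1.4142, ∠ = arctan(1/1) ≈ 45.00°
zero (s+80): 80 + j1 → |·| = √(80²+1²) = √6401 ≈ 80.006, ∠ = arctan(1/80) ≈ 0.72°
pole (s+15): 15 + j1 → |·| = √(15²+1²) = √226 ≈ 15.033, ∠ = arctan(1/15) ≈ 3.81°
pole (s+470): 470 + j1 → |·| = √(470²+1²) = √220901 ≈ 470, ∠ = arctan(1/470) ≈ 0.12°
pole (s+810): 810 + j1 → |·| = √(810²+1²) = √656101 ≈ 810, ∠ = arctan(1/810) ≈ 0.07°
|H| = 50 · 113.14 / 5.7231e+06 ≈ 0.00098845
Gain = 20 log₁₀(0.00098845) ≈ -60.10 dB

-60.1 dB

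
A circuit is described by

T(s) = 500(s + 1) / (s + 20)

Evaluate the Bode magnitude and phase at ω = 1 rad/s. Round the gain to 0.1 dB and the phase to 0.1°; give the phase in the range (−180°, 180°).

31.0 dB, 42.1°

At s = jω = j1:
zero (s+1): 1 + j1 → |·| = √(1²+1²) = √2 ≈ 1.4142, ∠ = arctan(1/1) ≈ 45.00°
pole (s+20): 20 + j1 → |·| = √(20²+1²) = √401 ≈ 20.025, ∠ = arctan(1/20) ≈ 2.86°
|T| = 500 · 1.4142 / 20.025 ≈ 35.311
Gain = 20 log₁₀(35.311) ≈ 30.96 dB
∠T = 45.00° − 2.86° = 42.14°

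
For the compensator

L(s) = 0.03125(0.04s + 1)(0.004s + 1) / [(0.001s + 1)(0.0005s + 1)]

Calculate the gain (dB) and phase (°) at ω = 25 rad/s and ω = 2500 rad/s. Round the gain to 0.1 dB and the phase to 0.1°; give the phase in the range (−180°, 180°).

At ω = 25 rad/s:
zero (1 + j25·0.04) = 1 + j1 → |·| ≈ 1.4142, ∠ ≈ 45.00°
zero (1 + j25·0.004) = 1 + j0.1 → |·| ≈ 1.005, ∠ ≈ 5.71°
pole (1 + j25·0.001) = 1 + j0.025 → |·| ≈ 1.0003, ∠ ≈ 1.43°
pole (1 + j25·0.0005) = 1 + j0.0125 → |·| ≈ 1.0001, ∠ ≈ 0.72°
|L| = 0.03125 · 1.4142 · 1.005 / (1.0003 · 1.0001) ≈ 0.044397
Gain = 20 log₁₀(0.044397) ≈ -27.05 dB
∠L = (45.00° + 5.71°) − (1.43° + 0.72°) = 48.56°

At ω = 2500 rad/s:
zero (1 + j2500·0.04) = 1 + j100 → |·| ≈ 100, ∠ ≈ 89.43°
zero (1 + j2500·0.004) = 1 + j10 → |·| ≈ 10.05, ∠ ≈ 84.29°
pole (1 + j2500·0.001) = 1 + j2.5 → |·| ≈ 2.6926, ∠ ≈ 68.20°
pole (1 + j2500·0.0005) = 1 + j1.25 → |·| ≈ 1.6008, ∠ ≈ 51.34°
|L| = 0.03125 · 100 · 10.05 / (2.6926 · 1.6008) ≈ 7.2863
Gain = 20 log₁₀(7.2863) ≈ 17.25 dB
∠L = (89.43° + 84.29°) − (68.20° + 51.34°) = 54.18°

ω = 25: -27.1 dB, 48.6°; ω = 2500: 17.3 dB, 54.2°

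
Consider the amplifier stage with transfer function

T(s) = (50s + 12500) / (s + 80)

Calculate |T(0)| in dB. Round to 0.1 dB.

T(0) = 12500 / 80 = 156.25
20 log₁₀(156.25) ≈ 43.88 dB

43.9 dB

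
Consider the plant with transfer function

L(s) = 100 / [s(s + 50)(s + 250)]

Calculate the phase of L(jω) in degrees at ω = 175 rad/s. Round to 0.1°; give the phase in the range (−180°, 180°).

161.0°

At s = jω = j175:
pole (s+50): 50 + j175 → |·| = √(50²+175²) = √33125 ≈ 182, ∠ = arctan(175/50) ≈ 74.05°
pole (s+250): 250 + j175 → |·| = √(250²+175²) = √93125 ≈ 305.16, ∠ = arctan(175/250) ≈ 34.99°
pole at origin: |s| = 175, ∠ = 90.00° (in denominator)
∠L = 0.00° − 199.04° = -199.04° ≡ 160.96° (principal value)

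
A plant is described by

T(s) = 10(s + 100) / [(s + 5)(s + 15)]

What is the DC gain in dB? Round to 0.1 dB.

T(0) = 10·100 / (5·15) ≈ 13.333
20 log₁₀(13.333) ≈ 22.50 dB

22.5 dB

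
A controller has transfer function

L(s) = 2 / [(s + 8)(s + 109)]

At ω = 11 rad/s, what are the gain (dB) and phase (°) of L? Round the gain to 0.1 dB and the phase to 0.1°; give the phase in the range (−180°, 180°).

At s = jω = j11:
pole (s+8): 8 + j11 → |·| = √(8²+11²) = √185 ≈ 13.601, ∠ = arctan(11/8) ≈ 53.97°
pole (s+109): 109 + j11 → |·| = √(109²+11²) = √12002 ≈ 109.55, ∠ = arctan(11/109) ≈ 5.76°
|L| = 2 / 1490 ≈ 0.0013423
Gain = 20 log₁₀(0.0013423) ≈ -57.44 dB
∠L = 0.00° − 59.73° = -59.73°

-57.4 dB, -59.7°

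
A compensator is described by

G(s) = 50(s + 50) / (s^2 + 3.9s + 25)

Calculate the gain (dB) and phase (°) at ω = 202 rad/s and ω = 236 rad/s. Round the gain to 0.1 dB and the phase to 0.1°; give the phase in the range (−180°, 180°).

At s = jω = j202:
zero (s+50): 50 + j202 → |·| = √(50²+202²) = √43304 ≈ 208.1, ∠ = arctan(202/50) ≈ 76.10°
quadratic: (j202)² + 3.9·j202 + 25 = -40779 + j787.8 → |·| ≈ 40787, ∠ ≈ 178.89°
|G| = 50 · 208.1 / 40787 ≈ 0.25511
Gain = 20 log₁₀(0.25511) ≈ -11.87 dB
∠G = 76.10° − 178.89° = -102.79°

At s = jω = j236:
zero (s+50): 50 + j236 → |·| = √(50²+236²) = √58196 ≈ 241.24, ∠ = arctan(236/50) ≈ 78.04°
quadratic: (j236)² + 3.9·j236 + 25 = -55671 + j920.4 → |·| ≈ 55679, ∠ ≈ 179.05°
|G| = 50 · 241.24 / 55679 ≈ 0.21663
Gain = 20 log₁₀(0.21663) ≈ -13.29 dB
∠G = 78.04° − 179.05° = -101.01°

ω = 202: -11.9 dB, -102.8°; ω = 236: -13.3 dB, -101.0°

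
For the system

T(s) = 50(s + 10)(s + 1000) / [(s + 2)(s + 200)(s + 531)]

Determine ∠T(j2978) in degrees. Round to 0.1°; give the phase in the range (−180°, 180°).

-94.8°

At s = jω = j2978:
zero (s+10): 10 + j2978 → |·| = √(10²+2978²) = √8868584 ≈ 2978, ∠ = arctan(2978/10) ≈ 89.81°
zero (s+1000): 1000 + j2978 → |·| = √(1000²+2978²) = √9868484 ≈ 3141.4, ∠ = arctan(2978/1000) ≈ 71.44°
pole (s+2): 2 + j2978 → |·| = √(2²+2978²) = √8868488 ≈ 2978, ∠ = arctan(2978/2) ≈ 89.96°
pole (s+200): 200 + j2978 → |·| = √(200²+2978²) = √8908484 ≈ 2984.7, ∠ = arctan(2978/200) ≈ 86.16°
pole (s+531): 531 + j2978 → |·| = √(531²+2978²) = √9150445 ≈ 3025, ∠ = arctan(2978/531) ≈ 79.89°
∠T = 161.25° − 256.01° = -94.76°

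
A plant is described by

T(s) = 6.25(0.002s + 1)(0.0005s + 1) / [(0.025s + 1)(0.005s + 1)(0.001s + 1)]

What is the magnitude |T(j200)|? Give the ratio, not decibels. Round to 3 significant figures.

0.920

At ω = 200 rad/s:
zero (1 + j200·0.002) = 1 + j0.4 → |·| ≈ 1.077, ∠ ≈ 21.80°
zero (1 + j200·0.0005) = 1 + j0.1 → |·| ≈ 1.005, ∠ ≈ 5.71°
pole (1 + j200·0.025) = 1 + j5 → |·| ≈ 5.099, ∠ ≈ 78.69°
pole (1 + j200·0.005) = 1 + j1 → |·| ≈ 1.4142, ∠ ≈ 45.00°
pole (1 + j200·0.001) = 1 + j0.2 → |·| ≈ 1.0198, ∠ ≈ 11.31°
|T| = 6.25 · 1.077 · 1.005 / (5.099 · 1.4142 · 1.0198) ≈ 0.91992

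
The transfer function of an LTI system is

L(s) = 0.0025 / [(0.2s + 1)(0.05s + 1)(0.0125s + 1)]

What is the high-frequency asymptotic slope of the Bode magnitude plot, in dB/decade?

-60 dB/decade

Each pole contributes −20 dB/decade at high frequency; each zero contributes +20 dB/decade.
Net: 0 zero(s) − 3 pole(s) → -60 dB/decade.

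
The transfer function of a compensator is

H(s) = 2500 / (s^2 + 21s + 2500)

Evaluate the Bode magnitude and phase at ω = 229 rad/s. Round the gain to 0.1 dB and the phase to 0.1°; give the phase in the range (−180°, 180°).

At s = jω = j229:
quadratic: (j229)² + 21·j229 + 2500 = -49941 + j4809 → |·| ≈ 50172, ∠ ≈ 174.50°
|H| = 2500 / 50172 ≈ 0.049829
Gain = 20 log₁₀(0.049829) ≈ -26.05 dB
∠H = 0.00° − 174.50° = -174.50°

-26.1 dB, -174.5°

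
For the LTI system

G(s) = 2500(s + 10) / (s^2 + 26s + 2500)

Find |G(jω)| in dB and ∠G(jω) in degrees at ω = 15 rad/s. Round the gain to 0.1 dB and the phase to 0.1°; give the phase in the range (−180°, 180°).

At s = jω = j15:
zero (s+10): 10 + j15 → |·| = √(10²+15²) = √325 ≈ 18.028, ∠ = arctan(15/10) ≈ 56.31°
quadratic: (j15)² + 26·j15 + 2500 = 2275 + j390 → |·| ≈ 2308.2, ∠ ≈ 9.73°
|G| = 2500 · 18.028 / 2308.2 ≈ 19.526
Gain = 20 log₁₀(19.526) ≈ 25.81 dB
∠G = 56.31° − 9.73° = 46.58°

25.8 dB, 46.6°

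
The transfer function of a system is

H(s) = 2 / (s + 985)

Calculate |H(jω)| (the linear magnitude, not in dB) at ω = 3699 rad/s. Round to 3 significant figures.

0.000522

At s = jω = j3699:
pole (s+985): 985 + j3699 → |·| = √(985²+3699²) = √14652826 ≈ 3827.9, ∠ = arctan(3699/985) ≈ 75.09°
|H| = 2 / 3827.9 ≈ 0.00052248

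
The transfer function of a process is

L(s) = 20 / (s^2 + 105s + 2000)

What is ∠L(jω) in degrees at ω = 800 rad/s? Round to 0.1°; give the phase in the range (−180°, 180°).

-172.5°

Substitute s = j800:
Numerator: 20 = 20 + j0
Denominator: (j800)^2 + 105(j800) + 2000 = -638000 + j84000
|N| = √(20² + 0²) ≈ 20, ∠N ≈ 0.00°
|D| = √(638000² + 84000²) ≈ 6.4351e+05, ∠D ≈ 172.50°
∠L = 0.00° − 172.50° = -172.50°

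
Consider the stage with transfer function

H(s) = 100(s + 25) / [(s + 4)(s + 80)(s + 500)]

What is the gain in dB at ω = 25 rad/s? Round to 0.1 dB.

At s = jω = j25:
zero (s+25): 25 + j25 → |·| = √(25²+25²) = √1250 ≈ 35.355, ∠ = arctan(25/25) ≈ 45.00°
pole (s+4): 4 + j25 → |·| = √(4²+25²) = √641 ≈ 25.318, ∠ = arctan(25/4) ≈ 80.91°
pole (s+80): 80 + j25 → |·| = √(80²+25²) = √7025 ≈ 83.815, ∠ = arctan(25/80) ≈ 17.35°
pole (s+500): 500 + j25 → |·| = √(500²+25²) = √250625 ≈ 500.62, ∠ = arctan(25/500) ≈ 2.86°
|H| = 100 · 35.355 / 1.0623e+06 ≈ 0.0033282
Gain = 20 log₁₀(0.0033282) ≈ -49.56 dB

-49.6 dB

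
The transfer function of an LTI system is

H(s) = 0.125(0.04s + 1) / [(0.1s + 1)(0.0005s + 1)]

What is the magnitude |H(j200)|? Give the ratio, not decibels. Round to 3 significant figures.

0.0501

At ω = 200 rad/s:
zero (1 + j200·0.04) = 1 + j8 → |·| ≈ 8.0623, ∠ ≈ 82.87°
pole (1 + j200·0.1) = 1 + j20 → |·| ≈ 20.025, ∠ ≈ 87.14°
pole (1 + j200·0.0005) = 1 + j0.1 → |·| ≈ 1.005, ∠ ≈ 5.71°
|H| = 0.125 · 8.0623 / (20.025 · 1.005) ≈ 0.050076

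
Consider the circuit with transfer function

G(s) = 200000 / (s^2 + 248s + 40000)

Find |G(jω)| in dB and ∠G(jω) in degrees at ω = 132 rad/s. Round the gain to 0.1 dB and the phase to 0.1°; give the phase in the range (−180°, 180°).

At s = jω = j132:
quadratic: (j132)² + 248·j132 + 40000 = 22576 + j32736 → |·| ≈ 39766, ∠ ≈ 55.41°
|G| = 200000 / 39766 ≈ 5.0294
Gain = 20 log₁₀(5.0294) ≈ 14.03 dB
∠G = 0.00° − 55.41° = -55.41°

14.0 dB, -55.4°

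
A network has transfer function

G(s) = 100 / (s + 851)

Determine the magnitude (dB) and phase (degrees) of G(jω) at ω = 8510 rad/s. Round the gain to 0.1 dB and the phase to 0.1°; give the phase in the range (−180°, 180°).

-38.6 dB, -84.3°

At s = jω = j8510:
pole (s+851): 851 + j8510 → |·| = √(851²+8510²) = √73144301 ≈ 8552.4, ∠ = arctan(8510/851) ≈ 84.29°
|G| = 100 / 8552.4 ≈ 0.011693
Gain = 20 log₁₀(0.011693) ≈ -38.64 dB
∠G = 0.00° − 84.29° = -84.29°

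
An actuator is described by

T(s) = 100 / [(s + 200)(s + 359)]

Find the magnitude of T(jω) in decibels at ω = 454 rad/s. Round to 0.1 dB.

At s = jω = j454:
pole (s+200): 200 + j454 → |·| = √(200²+454²) = √246116 ≈ 496.1, ∠ = arctan(454/200) ≈ 66.23°
pole (s+359): 359 + j454 → |·| = √(359²+454²) = √334997 ≈ 578.79, ∠ = arctan(454/359) ≈ 51.66°
|T| = 100 / 2.8714e+05 ≈ 0.00034826
Gain = 20 log₁₀(0.00034826) ≈ -69.16 dB

-69.2 dB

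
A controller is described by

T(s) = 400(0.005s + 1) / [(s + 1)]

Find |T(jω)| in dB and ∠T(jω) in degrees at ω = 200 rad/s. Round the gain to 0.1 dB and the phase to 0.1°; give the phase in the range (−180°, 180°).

At ω = 200 rad/s:
zero (1 + j200·0.005) = 1 + j1 → |·| ≈ 1.4142, ∠ ≈ 45.00°
pole (1 + j200·1) = 1 + j200 → |·| ≈ 200, ∠ ≈ 89.71°
|T| = 400 · 1.4142 / (200) ≈ 2.8284
Gain = 20 log₁₀(2.8284) ≈ 9.03 dB
∠T = (45.00°) − (89.71°) = -44.71°

9.0 dB, -44.7°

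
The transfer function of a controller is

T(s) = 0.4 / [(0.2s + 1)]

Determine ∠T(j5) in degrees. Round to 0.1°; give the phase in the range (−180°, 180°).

At ω = 5 rad/s:
pole (1 + j5·0.2) = 1 + j1 → |·| ≈ 1.4142, ∠ ≈ 45.00°
∠T = (0°) − (45.00°) = -45.00°

-45.0°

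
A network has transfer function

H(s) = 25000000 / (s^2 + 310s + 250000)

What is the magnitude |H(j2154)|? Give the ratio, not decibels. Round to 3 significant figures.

5.63

At s = jω = j2154:
quadratic: (j2154)² + 310·j2154 + 250000 = -4389716 + j667740 → |·| ≈ 4.4402e+06, ∠ ≈ 171.35°
|H| = 25000000 / 4.4402e+06 ≈ 5.6304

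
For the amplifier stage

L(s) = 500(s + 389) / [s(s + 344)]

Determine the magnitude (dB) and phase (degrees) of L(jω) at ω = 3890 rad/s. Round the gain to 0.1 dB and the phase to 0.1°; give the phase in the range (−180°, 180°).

-17.8 dB, -90.7°

At s = jω = j3890:
zero (s+389): 389 + j3890 → |·| = √(389²+3890²) = √15283421 ≈ 3909.4, ∠ = arctan(3890/389) ≈ 84.29°
pole (s+344): 344 + j3890 → |·| = √(344²+3890²) = √15250436 ≈ 3905.2, ∠ = arctan(3890/344) ≈ 84.95°
pole at origin: |s| = 3890, ∠ = 90.00° (in denominator)
|L| = 500 · 3909.4 / 1.5191e+07 ≈ 0.12867
Gain = 20 log₁₀(0.12867) ≈ -17.81 dB
∠L = 84.29° − 174.95° = -90.66°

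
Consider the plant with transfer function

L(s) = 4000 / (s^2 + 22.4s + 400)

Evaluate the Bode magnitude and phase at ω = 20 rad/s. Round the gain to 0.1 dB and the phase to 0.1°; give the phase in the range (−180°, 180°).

At s = jω = j20:
quadratic: (j20)² + 22.4·j20 + 400 = 0 + j448 → |·| ≈ 448, ∠ ≈ 90.00°
|L| = 4000 / 448 ≈ 8.9286
Gain = 20 log₁₀(8.9286) ≈ 19.02 dB
∠L = 0.00° − 90.00° = -90.00°

19.0 dB, -90.0°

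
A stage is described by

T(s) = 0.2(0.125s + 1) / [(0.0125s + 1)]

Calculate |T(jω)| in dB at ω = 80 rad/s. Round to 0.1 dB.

At ω = 80 rad/s:
zero (1 + j80·0.125) = 1 + j10 → |·| ≈ 10.05, ∠ ≈ 84.29°
pole (1 + j80·0.0125) = 1 + j1 → |·| ≈ 1.4142, ∠ ≈ 45.00°
|T| = 0.2 · 10.05 / (1.4142) ≈ 1.4213
Gain = 20 log₁₀(1.4213) ≈ 3.05 dB

3.1 dB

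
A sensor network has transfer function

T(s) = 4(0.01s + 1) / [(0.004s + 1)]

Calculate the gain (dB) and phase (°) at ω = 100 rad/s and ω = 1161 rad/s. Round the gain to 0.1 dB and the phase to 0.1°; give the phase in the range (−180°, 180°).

ω = 100: 14.4 dB, 23.2°; ω = 1161: 19.8 dB, 7.2°

At ω = 100 rad/s:
zero (1 + j100·0.01) = 1 + j1 → |·| ≈ 1.4142, ∠ ≈ 45.00°
pole (1 + j100·0.004) = 1 + j0.4 → |·| ≈ 1.077, ∠ ≈ 21.80°
|T| = 4 · 1.4142 / (1.077) ≈ 5.2524
Gain = 20 log₁₀(5.2524) ≈ 14.41 dB
∠T = (45.00°) − (21.80°) = 23.20°

At ω = 1161 rad/s:
zero (1 + j1161·0.01) = 1 + j11.61 → |·| ≈ 11.653, ∠ ≈ 85.08°
pole (1 + j1161·0.004) = 1 + j4.644 → |·| ≈ 4.7504, ∠ ≈ 77.85°
|T| = 4 · 11.653 / (4.7504) ≈ 9.8122
Gain = 20 log₁₀(9.8122) ≈ 19.84 dB
∠T = (85.08°) − (77.85°) = 7.23°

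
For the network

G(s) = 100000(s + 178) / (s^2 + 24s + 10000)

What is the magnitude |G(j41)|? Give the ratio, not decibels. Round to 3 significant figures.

2.18e+03

At s = jω = j41:
zero (s+178): 178 + j41 → |·| = √(178²+41²) = √33365 ≈ 182.66, ∠ = arctan(41/178) ≈ 12.97°
quadratic: (j41)² + 24·j41 + 10000 = 8319 + j984 → |·| ≈ 8377, ∠ ≈ 6.75°
|G| = 100000 · 182.66 / 8377 ≈ 2180.5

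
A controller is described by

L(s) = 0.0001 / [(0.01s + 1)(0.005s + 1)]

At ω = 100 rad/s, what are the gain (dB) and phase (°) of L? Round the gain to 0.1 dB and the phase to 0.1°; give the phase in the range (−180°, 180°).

-84.0 dB, -71.6°

At ω = 100 rad/s:
pole (1 + j100·0.01) = 1 + j1 → |·| ≈ 1.4142, ∠ ≈ 45.00°
pole (1 + j100·0.005) = 1 + j0.5 → |·| ≈ 1.118, ∠ ≈ 26.57°
|L| = 0.0001 · 1 / (1.4142 · 1.118) ≈ 6.3248e-05
Gain = 20 log₁₀(6.3248e-05) ≈ -83.98 dB
∠L = (0°) − (45.00° + 26.57°) = -71.57°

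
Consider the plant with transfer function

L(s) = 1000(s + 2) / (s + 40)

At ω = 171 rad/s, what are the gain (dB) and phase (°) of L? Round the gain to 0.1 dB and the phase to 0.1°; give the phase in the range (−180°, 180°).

At s = jω = j171:
zero (s+2): 2 + j171 → |·| = √(2²+171²) = √29245 ≈ 171.01, ∠ = arctan(171/2) ≈ 89.33°
pole (s+40): 40 + j171 → |·| = √(40²+171²) = √30841 ≈ 175.62, ∠ = arctan(171/40) ≈ 76.83°
|L| = 1000 · 171.01 / 175.62 ≈ 973.75
Gain = 20 log₁₀(973.75) ≈ 59.77 dB
∠L = 89.33° − 76.83° = 12.50°

59.8 dB, 12.5°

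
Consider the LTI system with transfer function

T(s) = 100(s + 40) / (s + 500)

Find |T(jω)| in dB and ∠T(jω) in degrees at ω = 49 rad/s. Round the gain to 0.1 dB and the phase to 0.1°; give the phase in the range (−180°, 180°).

22.0 dB, 45.2°

At s = jω = j49:
zero (s+40): 40 + j49 → |·| = √(40²+49²) = √4001 ≈ 63.253, ∠ = arctan(49/40) ≈ 50.77°
pole (s+500): 500 + j49 → |·| = √(500²+49²) = √252401 ≈ 502.4, ∠ = arctan(49/500) ≈ 5.60°
|T| = 100 · 63.253 / 502.4 ≈ 12.59
Gain = 20 log₁₀(12.59) ≈ 22.00 dB
∠T = 50.77° − 5.60° = 45.17°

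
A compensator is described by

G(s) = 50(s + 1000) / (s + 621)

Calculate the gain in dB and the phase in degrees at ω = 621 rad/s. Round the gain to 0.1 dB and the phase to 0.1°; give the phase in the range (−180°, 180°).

At s = jω = j621:
zero (s+1000): 1000 + j621 → |·| = √(1000²+621²) = √1385641 ≈ 1177.1, ∠ = arctan(621/1000) ≈ 31.84°
pole (s+621): 621 + j621 → |·| = √(621²+621²) = √771282 ≈ 878.23, ∠ = arctan(621/621) ≈ 45.00°
|G| = 50 · 1177.1 / 878.23 ≈ 67.015
Gain = 20 log₁₀(67.015) ≈ 36.52 dB
∠G = 31.84° − 45.00° = -13.16°

36.5 dB, -13.2°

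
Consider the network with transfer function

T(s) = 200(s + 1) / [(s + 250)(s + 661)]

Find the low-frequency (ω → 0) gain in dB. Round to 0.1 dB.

-58.3 dB

T(0) = 200·1 / (250·661) ≈ 0.0012103
20 log₁₀(0.0012103) ≈ -58.34 dB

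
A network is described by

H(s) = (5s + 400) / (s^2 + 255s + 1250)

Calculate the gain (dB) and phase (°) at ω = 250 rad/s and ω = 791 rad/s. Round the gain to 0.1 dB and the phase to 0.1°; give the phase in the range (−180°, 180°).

ω = 250: -36.6 dB, -61.6°; ω = 791: -44.4 dB, -77.9°

Substitute s = j250:
Numerator: 5(j250) + 400 = 400 + j1250
Denominator: (j250)^2 + 255(j250) + 1250 = -61250 + j63750
|N| = √(400² + 1250²) ≈ 1312.4, ∠N ≈ 72.26°
|D| = √(61250² + 63750²) ≈ 88406, ∠D ≈ 133.85°
|H| = 1312.4 / 88406 ≈ 0.014845
Gain = 20 log₁₀(0.014845) ≈ -36.57 dB
∠H = 72.26° − 133.85° = -61.59°

Substitute s = j791:
Numerator: 5(j791) + 400 = 400 + j3955
Denominator: (j791)^2 + 255(j791) + 1250 = -624431 + j201705
|N| = √(400² + 3955²) ≈ 3975.2, ∠N ≈ 84.22°
|D| = √(624431² + 201705²) ≈ 6.562e+05, ∠D ≈ 162.10°
|H| = 3975.2 / 6.562e+05 ≈ 0.0060579
Gain = 20 log₁₀(0.0060579) ≈ -44.35 dB
∠H = 84.22° − 162.10° = -77.88°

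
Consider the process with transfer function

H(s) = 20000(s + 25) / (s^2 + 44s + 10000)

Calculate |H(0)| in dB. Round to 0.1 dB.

H(0) = 20000·25 / 10000 = 50
20 log₁₀(50) ≈ 33.98 dB

34.0 dB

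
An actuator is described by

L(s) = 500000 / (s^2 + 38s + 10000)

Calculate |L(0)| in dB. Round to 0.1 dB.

34.0 dB

L(0) = 500000 / 10000 = 50
20 log₁₀(50) ≈ 33.98 dB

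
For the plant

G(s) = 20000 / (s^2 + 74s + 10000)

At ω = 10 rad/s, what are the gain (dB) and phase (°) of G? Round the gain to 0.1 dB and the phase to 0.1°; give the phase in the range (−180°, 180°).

At s = jω = j10:
quadratic: (j10)² + 74·j10 + 10000 = 9900 + j740 → |·| ≈ 9927.6, ∠ ≈ 4.27°
|G| = 20000 / 9927.6 ≈ 2.0146
Gain = 20 log₁₀(2.0146) ≈ 6.08 dB
∠G = 0.00° − 4.27° = -4.27°

6.1 dB, -4.3°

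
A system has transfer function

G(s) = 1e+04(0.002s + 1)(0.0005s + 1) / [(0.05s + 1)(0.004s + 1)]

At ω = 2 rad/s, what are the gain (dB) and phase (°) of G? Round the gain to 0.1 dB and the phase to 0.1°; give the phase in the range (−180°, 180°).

At ω = 2 rad/s:
zero (1 + j2·0.002) = 1 + j0.004 → |·| ≈ 1, ∠ ≈ 0.23°
zero (1 + j2·0.0005) = 1 + j0.001 → |·| ≈ 1, ∠ ≈ 0.06°
pole (1 + j2·0.05) = 1 + j0.1 → |·| ≈ 1.005, ∠ ≈ 5.71°
pole (1 + j2·0.004) = 1 + j0.008 → |·| ≈ 1, ∠ ≈ 0.46°
|G| = 1e+04 · 1 · 1 / (1.005 · 1) ≈ 9950.2
Gain = 20 log₁₀(9950.2) ≈ 79.96 dB
∠G = (0.23° + 0.06°) − (5.71° + 0.46°) = -5.88°

80.0 dB, -5.9°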